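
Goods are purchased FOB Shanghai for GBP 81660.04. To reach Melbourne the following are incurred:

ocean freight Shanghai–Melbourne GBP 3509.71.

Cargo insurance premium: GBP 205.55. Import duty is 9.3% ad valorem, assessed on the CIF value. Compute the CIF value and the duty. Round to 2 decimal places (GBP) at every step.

CIF value: GBP 85375.30; import duty: GBP 7939.90

CIF = FOB price + freight + insurance
CIF = 81660.04 + 3509.71 + 205.55 = 85375.30
Import duty = 85375.30 × 9.3% = 7939.90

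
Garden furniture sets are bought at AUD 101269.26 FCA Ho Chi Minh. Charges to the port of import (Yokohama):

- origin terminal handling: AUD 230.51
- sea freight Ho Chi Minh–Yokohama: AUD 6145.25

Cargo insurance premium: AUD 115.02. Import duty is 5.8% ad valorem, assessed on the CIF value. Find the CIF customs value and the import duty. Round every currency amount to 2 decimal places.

CIF = FCA price + pre-shipment costs + freight + insurance
CIF = 101269.26 + 230.51 + 6145.25 + 115.02 = 107760.04
Import duty = 107760.04 × 5.8% = 6250.08

CIF value: AUD 107760.04; import duty: AUD 6250.08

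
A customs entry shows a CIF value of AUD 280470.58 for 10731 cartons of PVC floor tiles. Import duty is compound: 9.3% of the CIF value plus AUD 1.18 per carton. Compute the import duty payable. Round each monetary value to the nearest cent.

Ad valorem component: 280470.58 × 9.3% = 26083.76
Specific component: 10731 × 1.18 = 12662.58
Import duty = 26083.76 + 12662.58 = 38746.34

Import duty: AUD 38746.34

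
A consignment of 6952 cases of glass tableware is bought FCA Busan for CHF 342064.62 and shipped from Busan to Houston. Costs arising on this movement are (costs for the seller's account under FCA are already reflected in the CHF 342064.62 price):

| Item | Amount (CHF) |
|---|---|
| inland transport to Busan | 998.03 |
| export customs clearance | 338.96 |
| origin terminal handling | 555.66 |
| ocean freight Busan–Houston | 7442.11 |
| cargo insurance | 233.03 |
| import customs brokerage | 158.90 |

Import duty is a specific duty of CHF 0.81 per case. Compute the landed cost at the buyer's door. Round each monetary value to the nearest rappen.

Total landed cost: CHF 356085.44

FCA: the seller delivers export-cleared goods to the carrier; the buyer bears costs from that point.
Already in the invoice (seller's account under FCA): inland to port, export clearance — exclude.
CIF value = FCA price + origin terminal + freight + insurance = 342064.62 + 555.66 + 7442.11 + 233.03 = 350295.42
Import duty = 6952 × 0.81 = 5631.12
Buyer bears: origin terminal 555.66 + freight 7442.11 + insurance 233.03 + brokerage 158.90 + duty 5631.12 = 14020.82
Landed cost = invoice 342064.62 + 14020.82 = 356085.44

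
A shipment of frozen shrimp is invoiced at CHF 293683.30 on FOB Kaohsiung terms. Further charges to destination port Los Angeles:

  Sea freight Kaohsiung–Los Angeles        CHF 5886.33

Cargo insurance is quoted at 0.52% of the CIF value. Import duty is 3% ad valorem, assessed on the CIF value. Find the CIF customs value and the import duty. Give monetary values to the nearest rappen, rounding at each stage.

Let C be the CIF value. C = FOB price + freight + 0.52% × C
C − 0.52% × C = 293683.30 + 5886.33
0.9948 × C = 299569.63
C = 299569.63 / 0.9948 = 301135.53
Insurance premium = 0.52% × 301135.53 = 1565.90
Import duty = 301135.53 × 3% = 9034.07

CIF value: CHF 301135.53; import duty: CHF 9034.07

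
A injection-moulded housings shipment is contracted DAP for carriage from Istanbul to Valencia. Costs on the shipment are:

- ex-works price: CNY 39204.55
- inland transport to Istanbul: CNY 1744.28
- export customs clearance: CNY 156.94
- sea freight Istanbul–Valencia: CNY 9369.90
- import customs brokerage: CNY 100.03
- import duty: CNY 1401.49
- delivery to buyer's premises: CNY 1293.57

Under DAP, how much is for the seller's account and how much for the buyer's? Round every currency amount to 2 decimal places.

Seller: CNY 51769.24; buyer: CNY 1501.52

DAP: the seller bears all costs to the named destination except import duty and clearance.
Seller's account: goods 39204.55 + inland to port 1744.28 + export clearance 156.94 + freight 9369.90 + delivery 1293.57 = 51769.24
Buyer's account: brokerage 100.03 + duty 1401.49 = 1501.52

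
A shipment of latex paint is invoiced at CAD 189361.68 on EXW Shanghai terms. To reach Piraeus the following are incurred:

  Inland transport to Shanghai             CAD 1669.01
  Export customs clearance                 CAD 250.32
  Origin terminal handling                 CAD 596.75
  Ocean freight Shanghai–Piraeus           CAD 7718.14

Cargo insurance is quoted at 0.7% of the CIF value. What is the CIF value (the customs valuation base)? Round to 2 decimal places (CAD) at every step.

Let C be the CIF value. C = EXW price + pre-shipment costs + freight + 0.7% × C
C − 0.7% × C = 189361.68 + 1669.01 + 250.32 + 596.75 + 7718.14
0.993 × C = 199595.90
C = 199595.90 / 0.993 = 201002.92
Insurance premium = 0.7% × 201002.92 = 1407.02

CIF value: CAD 201002.92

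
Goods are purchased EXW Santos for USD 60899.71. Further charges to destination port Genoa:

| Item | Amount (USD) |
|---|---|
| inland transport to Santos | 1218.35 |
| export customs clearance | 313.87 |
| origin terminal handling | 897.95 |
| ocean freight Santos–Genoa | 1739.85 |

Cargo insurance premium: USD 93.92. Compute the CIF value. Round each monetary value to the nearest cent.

CIF = EXW price + pre-shipment costs + freight + insurance
CIF = 60899.71 + 1218.35 + 313.87 + 897.95 + 1739.85 + 93.92 = 65163.65

CIF value: USD 65163.65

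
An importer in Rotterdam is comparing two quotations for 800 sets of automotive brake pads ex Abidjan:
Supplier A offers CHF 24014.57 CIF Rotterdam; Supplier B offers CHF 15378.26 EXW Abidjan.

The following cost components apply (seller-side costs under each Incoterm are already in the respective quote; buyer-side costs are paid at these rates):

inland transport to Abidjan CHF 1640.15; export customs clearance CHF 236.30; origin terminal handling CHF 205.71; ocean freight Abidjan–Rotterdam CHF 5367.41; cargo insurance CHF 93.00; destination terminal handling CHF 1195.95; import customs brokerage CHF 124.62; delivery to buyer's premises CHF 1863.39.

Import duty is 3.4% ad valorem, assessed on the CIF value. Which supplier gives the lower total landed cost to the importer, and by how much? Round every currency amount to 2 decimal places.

Supplier B is cheaper by CHF 1130.93

Supplier A (CIF):
The CIF price already equals the CIF value: 24014.57
Import duty = 24014.57 × 3.4% = 816.50
Buyer bears (A): 1195.95 + 124.62 + 1863.39 = 3183.96
Landed cost (A) = invoice 24014.57 + 3183.96 + duty 816.50 = 28015.03
Supplier B (EXW):
CIF value = EXW price + inland to port + export clearance + origin terminal + freight + insurance = 15378.26 + 1640.15 + 236.30 + 205.71 + 5367.41 + 93.00 = 22920.83
Import duty = 22920.83 × 3.4% = 779.31
Buyer bears (B): 1640.15 + 236.30 + 205.71 + 5367.41 + 93.00 + 1195.95 + 124.62 + 1863.39 = 10726.53
Landed cost (B) = invoice 15378.26 + 10726.53 + duty 779.31 = 26884.10
Difference = |28015.03 − 26884.10| = 1130.93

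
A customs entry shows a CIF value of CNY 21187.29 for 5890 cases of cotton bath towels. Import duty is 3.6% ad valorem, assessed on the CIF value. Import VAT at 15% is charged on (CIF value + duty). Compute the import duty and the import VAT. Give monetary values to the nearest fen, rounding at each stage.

Import duty = 21187.29 × 3.6% = 762.74
VAT base = CIF + duty = 21187.29 + 762.74 = 21950.03
Import VAT = 21950.03 × 15% = 3292.50

Import duty: CNY 762.74; import VAT: CNY 3292.50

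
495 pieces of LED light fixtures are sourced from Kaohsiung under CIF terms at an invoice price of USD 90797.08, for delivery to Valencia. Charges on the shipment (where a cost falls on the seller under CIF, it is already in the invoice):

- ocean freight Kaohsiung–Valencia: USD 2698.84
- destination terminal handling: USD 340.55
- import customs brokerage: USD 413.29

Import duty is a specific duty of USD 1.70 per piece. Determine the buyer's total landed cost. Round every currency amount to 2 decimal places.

CIF: the seller pays costs through ocean freight and marine insurance to the destination port.
Already in the invoice (seller's account under CIF): freight — exclude.
The CIF price already equals the CIF value: 90797.08
Import duty = 495 × 1.70 = 841.50
Buyer bears: destination terminal 340.55 + brokerage 413.29 + duty 841.50 = 1595.34
Landed cost = invoice 90797.08 + 1595.34 = 92392.42

Total landed cost: USD 92392.42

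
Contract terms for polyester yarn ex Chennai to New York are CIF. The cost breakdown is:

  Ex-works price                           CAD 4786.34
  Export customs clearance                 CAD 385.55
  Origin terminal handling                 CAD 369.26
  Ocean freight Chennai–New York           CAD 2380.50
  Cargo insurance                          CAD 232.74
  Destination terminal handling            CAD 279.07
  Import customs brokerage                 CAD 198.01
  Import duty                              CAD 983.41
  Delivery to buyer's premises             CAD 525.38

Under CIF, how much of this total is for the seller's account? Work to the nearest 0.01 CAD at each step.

CIF: the seller pays costs through ocean freight and marine insurance to the destination port.
Seller's account: goods 4786.34 + export clearance 385.55 + origin terminal 369.26 + freight 2380.50 + insurance 232.74 = 8154.39
Buyer's account: destination terminal 279.07 + brokerage 198.01 + duty 983.41 + delivery 525.38 = 1985.87

Seller's account: CAD 8154.39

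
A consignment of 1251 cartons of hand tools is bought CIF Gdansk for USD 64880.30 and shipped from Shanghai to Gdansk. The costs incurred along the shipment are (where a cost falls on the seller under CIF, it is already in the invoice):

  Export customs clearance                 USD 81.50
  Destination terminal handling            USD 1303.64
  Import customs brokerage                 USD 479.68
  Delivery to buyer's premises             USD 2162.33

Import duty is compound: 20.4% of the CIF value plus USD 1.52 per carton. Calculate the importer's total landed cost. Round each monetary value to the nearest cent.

CIF: the seller pays costs through ocean freight and marine insurance to the destination port.
Already in the invoice (seller's account under CIF): export clearance — exclude.
The CIF price already equals the CIF value: 64880.30
Ad valorem component: 64880.30 × 20.4% = 13235.58
Specific component: 1251 × 1.52 = 1901.52
Import duty = 13235.58 + 1901.52 = 15137.10
Buyer bears: destination terminal 1303.64 + brokerage 479.68 + delivery 2162.33 + duty 15137.10 = 19082.75
Landed cost = invoice 64880.30 + 19082.75 = 83963.05

Total landed cost: USD 83963.05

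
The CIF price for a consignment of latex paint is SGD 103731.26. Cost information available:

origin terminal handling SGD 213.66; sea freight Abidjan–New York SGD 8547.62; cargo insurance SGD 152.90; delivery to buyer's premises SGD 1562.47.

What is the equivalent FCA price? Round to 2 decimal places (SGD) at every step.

Not relevant to the conversion: delivery — on the buyer under both terms; not part of either seller's price.
From CIF to FCA, the seller no longer bears: origin terminal, freight, insurance.
FCA price = 103731.26 − 213.66 − 8547.62 − 152.90 = 94817.08

FCA price: SGD 94817.08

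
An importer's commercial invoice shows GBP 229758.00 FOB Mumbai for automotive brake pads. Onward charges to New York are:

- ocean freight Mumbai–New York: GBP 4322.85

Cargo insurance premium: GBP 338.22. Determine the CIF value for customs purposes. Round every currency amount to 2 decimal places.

CIF = FOB price + freight + insurance
CIF = 229758.00 + 4322.85 + 338.22 = 234419.07

CIF value: GBP 234419.07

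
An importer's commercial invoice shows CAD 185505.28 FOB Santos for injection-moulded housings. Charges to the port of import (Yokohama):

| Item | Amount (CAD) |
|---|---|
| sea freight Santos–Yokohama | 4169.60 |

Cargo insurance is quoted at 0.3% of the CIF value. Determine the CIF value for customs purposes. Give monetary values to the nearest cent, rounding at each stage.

Let C be the CIF value. C = FOB price + freight + 0.3% × C
C − 0.3% × C = 185505.28 + 4169.60
0.997 × C = 189674.88
C = 189674.88 / 0.997 = 190245.62
Insurance premium = 0.3% × 190245.62 = 570.74

CIF value: CAD 190245.62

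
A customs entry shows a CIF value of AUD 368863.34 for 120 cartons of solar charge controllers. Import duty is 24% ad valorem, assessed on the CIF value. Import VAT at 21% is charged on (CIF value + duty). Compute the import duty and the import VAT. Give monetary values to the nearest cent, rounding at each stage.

Import duty = 368863.34 × 24% = 88527.20
VAT base = CIF + duty = 368863.34 + 88527.20 = 457390.54
Import VAT = 457390.54 × 21% = 96052.01

Import duty: AUD 88527.20; import VAT: AUD 96052.01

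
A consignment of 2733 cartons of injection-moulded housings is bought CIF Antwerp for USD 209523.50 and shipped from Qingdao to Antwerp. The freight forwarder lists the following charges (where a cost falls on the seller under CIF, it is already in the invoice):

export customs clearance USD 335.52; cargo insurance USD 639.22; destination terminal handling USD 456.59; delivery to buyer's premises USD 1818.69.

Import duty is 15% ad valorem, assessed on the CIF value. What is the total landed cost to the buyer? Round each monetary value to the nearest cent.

Total landed cost: USD 243227.31

CIF: the seller pays costs through ocean freight and marine insurance to the destination port.
Already in the invoice (seller's account under CIF): export clearance, insurance — exclude.
The CIF price already equals the CIF value: 209523.50
Import duty = 209523.50 × 15% = 31428.53
Buyer bears: destination terminal 456.59 + delivery 1818.69 + duty 31428.53 = 33703.81
Landed cost = invoice 209523.50 + 33703.81 = 243227.31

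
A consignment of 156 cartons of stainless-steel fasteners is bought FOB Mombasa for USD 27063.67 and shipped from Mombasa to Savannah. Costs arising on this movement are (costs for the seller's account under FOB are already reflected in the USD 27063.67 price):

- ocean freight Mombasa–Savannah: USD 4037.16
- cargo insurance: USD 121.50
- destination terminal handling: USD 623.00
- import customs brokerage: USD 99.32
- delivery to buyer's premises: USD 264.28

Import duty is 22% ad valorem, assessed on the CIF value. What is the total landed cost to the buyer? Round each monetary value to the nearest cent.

FOB: the seller bears costs until goods are on board at the origin port; the buyer bears freight, insurance and all costs thereafter.
CIF value = FOB price + freight + insurance = 27063.67 + 4037.16 + 121.50 = 31222.33
Import duty = 31222.33 × 22% = 6868.91
Buyer bears: freight 4037.16 + insurance 121.50 + destination terminal 623.00 + brokerage 99.32 + delivery 264.28 + duty 6868.91 = 12014.17
Landed cost = invoice 27063.67 + 12014.17 = 39077.84

Total landed cost: USD 39077.84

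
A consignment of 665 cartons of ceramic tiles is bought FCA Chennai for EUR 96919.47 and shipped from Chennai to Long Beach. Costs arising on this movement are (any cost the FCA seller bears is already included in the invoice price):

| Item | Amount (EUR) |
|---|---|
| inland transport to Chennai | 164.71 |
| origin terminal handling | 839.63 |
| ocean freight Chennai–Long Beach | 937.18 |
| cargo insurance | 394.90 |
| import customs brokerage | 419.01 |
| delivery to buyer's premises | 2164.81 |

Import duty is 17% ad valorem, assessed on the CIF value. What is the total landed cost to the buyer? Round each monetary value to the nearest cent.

Total landed cost: EUR 118520.50

FCA: the seller delivers export-cleared goods to the carrier; the buyer bears costs from that point.
Already in the invoice (seller's account under FCA): inland to port — exclude.
CIF value = FCA price + origin terminal + freight + insurance = 96919.47 + 839.63 + 937.18 + 394.90 = 99091.18
Import duty = 99091.18 × 17% = 16845.50
Buyer bears: origin terminal 839.63 + freight 937.18 + insurance 394.90 + brokerage 419.01 + delivery 2164.81 + duty 16845.50 = 21601.03
Landed cost = invoice 96919.47 + 21601.03 = 118520.50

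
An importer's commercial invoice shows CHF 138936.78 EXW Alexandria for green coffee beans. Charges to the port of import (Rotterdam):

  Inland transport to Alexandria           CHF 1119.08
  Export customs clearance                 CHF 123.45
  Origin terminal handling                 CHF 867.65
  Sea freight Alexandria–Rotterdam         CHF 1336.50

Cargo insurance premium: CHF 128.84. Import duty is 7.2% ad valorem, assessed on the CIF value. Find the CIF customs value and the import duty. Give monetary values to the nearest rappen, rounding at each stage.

CIF = EXW price + pre-shipment costs + freight + insurance
CIF = 138936.78 + 1119.08 + 123.45 + 867.65 + 1336.50 + 128.84 = 142512.30
Import duty = 142512.30 × 7.2% = 10260.89

CIF value: CHF 142512.30; import duty: CHF 10260.89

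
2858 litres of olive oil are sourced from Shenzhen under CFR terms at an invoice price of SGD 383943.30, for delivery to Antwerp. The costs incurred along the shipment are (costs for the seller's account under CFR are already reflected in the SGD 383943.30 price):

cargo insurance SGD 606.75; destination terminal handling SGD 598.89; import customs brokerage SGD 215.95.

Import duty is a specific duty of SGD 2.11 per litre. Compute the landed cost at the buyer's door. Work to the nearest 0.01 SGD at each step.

Total landed cost: SGD 391395.27

CFR: the seller pays costs through ocean freight to the destination port, but not insurance.
CIF value = CFR price + insurance = 383943.30 + 606.75 = 384550.05
Import duty = 2858 × 2.11 = 6030.38
Buyer bears: insurance 606.75 + destination terminal 598.89 + brokerage 215.95 + duty 6030.38 = 7451.97
Landed cost = invoice 383943.30 + 7451.97 = 391395.27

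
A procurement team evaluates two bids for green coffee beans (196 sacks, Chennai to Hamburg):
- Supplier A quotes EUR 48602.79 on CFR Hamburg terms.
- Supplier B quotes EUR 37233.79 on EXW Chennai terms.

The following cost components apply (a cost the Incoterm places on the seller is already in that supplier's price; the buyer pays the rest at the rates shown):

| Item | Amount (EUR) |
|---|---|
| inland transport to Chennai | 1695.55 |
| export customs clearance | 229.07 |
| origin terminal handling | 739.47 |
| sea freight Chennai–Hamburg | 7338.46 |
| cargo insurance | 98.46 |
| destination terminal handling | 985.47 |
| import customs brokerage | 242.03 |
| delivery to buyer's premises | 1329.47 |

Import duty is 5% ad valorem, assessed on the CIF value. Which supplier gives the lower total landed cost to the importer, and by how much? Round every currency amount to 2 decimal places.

Supplier A (CFR):
CIF value = CFR price + insurance = 48602.79 + 98.46 = 48701.25
Import duty = 48701.25 × 5% = 2435.06
Buyer bears (A): 98.46 + 985.47 + 242.03 + 1329.47 = 2655.43
Landed cost (A) = invoice 48602.79 + 2655.43 + duty 2435.06 = 53693.28
Supplier B (EXW):
CIF value = EXW price + inland to port + export clearance + origin terminal + freight + insurance = 37233.79 + 1695.55 + 229.07 + 739.47 + 7338.46 + 98.46 = 47334.80
Import duty = 47334.80 × 5% = 2366.74
Buyer bears (B): 1695.55 + 229.07 + 739.47 + 7338.46 + 98.46 + 985.47 + 242.03 + 1329.47 = 12657.98
Landed cost (B) = invoice 37233.79 + 12657.98 + duty 2366.74 = 52258.51
Difference = |53693.28 − 52258.51| = 1434.77

Supplier B is cheaper by EUR 1434.77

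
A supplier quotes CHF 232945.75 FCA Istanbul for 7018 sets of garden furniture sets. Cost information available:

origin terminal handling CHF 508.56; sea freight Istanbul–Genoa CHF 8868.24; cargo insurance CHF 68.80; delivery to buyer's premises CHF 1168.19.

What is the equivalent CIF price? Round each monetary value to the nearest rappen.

Not relevant to the conversion: delivery — on the buyer under both terms; not part of either seller's price.
From FCA to CIF, the seller additionally bears: origin terminal, freight, insurance.
CIF price = 232945.75 + 508.56 + 8868.24 + 68.80 = 242391.35

CIF price: CHF 242391.35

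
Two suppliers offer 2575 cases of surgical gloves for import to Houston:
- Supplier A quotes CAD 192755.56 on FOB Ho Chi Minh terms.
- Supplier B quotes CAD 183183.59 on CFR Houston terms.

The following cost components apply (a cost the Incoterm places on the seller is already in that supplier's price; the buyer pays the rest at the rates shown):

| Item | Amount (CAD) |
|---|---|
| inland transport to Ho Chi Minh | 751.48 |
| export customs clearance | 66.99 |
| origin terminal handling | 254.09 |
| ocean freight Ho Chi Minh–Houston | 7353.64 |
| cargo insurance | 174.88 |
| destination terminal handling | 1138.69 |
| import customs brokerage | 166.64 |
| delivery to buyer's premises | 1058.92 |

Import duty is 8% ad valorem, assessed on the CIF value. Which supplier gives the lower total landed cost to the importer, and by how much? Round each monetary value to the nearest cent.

Supplier B is cheaper by CAD 18279.66

Supplier A (FOB):
CIF value = FOB price + freight + insurance = 192755.56 + 7353.64 + 174.88 = 200284.08
Import duty = 200284.08 × 8% = 16022.73
Buyer bears (A): 7353.64 + 174.88 + 1138.69 + 166.64 + 1058.92 = 9892.77
Landed cost (A) = invoice 192755.56 + 9892.77 + duty 16022.73 = 218671.06
Supplier B (CFR):
CIF value = CFR price + insurance = 183183.59 + 174.88 = 183358.47
Import duty = 183358.47 × 8% = 14668.68
Buyer bears (B): 174.88 + 1138.69 + 166.64 + 1058.92 = 2539.13
Landed cost (B) = invoice 183183.59 + 2539.13 + duty 14668.68 = 200391.40
Difference = |218671.06 − 200391.40| = 18279.66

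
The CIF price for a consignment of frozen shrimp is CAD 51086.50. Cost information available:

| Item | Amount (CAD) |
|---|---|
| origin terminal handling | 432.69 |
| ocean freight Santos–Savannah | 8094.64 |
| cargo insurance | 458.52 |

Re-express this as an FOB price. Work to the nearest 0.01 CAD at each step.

FOB price: CAD 42533.34

Not relevant to the conversion: origin terminal — on the seller under both CIF and FOB; already in the CIF price and stays in the FOB price.
From CIF to FOB, the seller no longer bears: freight, insurance.
FOB price = 51086.50 − 8094.64 − 458.52 = 42533.34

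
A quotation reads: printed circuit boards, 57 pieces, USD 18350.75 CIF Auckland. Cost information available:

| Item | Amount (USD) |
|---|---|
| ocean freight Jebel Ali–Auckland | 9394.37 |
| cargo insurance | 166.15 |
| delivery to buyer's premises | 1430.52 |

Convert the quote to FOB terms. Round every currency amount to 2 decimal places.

Not relevant to the conversion: delivery — on the buyer under both terms; not part of either seller's price.
From CIF to FOB, the seller no longer bears: freight, insurance.
FOB price = 18350.75 − 9394.37 − 166.15 = 8790.23

FOB price: USD 8790.23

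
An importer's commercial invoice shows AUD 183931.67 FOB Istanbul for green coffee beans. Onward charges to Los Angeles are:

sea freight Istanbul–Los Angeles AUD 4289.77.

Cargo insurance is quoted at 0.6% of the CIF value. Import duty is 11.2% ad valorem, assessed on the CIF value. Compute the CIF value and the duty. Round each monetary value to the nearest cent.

Let C be the CIF value. C = FOB price + freight + 0.6% × C
C − 0.6% × C = 183931.67 + 4289.77
0.994 × C = 188221.44
C = 188221.44 / 0.994 = 189357.59
Insurance premium = 0.6% × 189357.59 = 1136.15
Import duty = 189357.59 × 11.2% = 21208.05

CIF value: AUD 189357.59; import duty: AUD 21208.05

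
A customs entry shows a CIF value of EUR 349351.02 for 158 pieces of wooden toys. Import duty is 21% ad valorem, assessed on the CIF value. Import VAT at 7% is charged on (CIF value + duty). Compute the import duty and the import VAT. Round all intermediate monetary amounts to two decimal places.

Import duty = 349351.02 × 21% = 73363.71
VAT base = CIF + duty = 349351.02 + 73363.71 = 422714.73
Import VAT = 422714.73 × 7% = 29590.03

Import duty: EUR 73363.71; import VAT: EUR 29590.03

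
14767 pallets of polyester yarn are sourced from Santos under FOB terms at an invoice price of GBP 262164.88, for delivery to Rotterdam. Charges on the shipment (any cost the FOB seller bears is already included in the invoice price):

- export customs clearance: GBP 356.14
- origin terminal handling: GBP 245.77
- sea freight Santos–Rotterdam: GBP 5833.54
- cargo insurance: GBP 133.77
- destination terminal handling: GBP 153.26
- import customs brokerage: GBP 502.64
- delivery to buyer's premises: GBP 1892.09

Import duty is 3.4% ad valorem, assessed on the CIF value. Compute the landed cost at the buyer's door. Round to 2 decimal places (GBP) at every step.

FOB: the seller bears costs until goods are on board at the origin port; the buyer bears freight, insurance and all costs thereafter.
Already in the invoice (seller's account under FOB): export clearance, origin terminal — exclude.
CIF value = FOB price + freight + insurance = 262164.88 + 5833.54 + 133.77 = 268132.19
Import duty = 268132.19 × 3.4% = 9116.49
Buyer bears: freight 5833.54 + insurance 133.77 + destination terminal 153.26 + brokerage 502.64 + delivery 1892.09 + duty 9116.49 = 17631.79
Landed cost = invoice 262164.88 + 17631.79 = 279796.67

Total landed cost: GBP 279796.67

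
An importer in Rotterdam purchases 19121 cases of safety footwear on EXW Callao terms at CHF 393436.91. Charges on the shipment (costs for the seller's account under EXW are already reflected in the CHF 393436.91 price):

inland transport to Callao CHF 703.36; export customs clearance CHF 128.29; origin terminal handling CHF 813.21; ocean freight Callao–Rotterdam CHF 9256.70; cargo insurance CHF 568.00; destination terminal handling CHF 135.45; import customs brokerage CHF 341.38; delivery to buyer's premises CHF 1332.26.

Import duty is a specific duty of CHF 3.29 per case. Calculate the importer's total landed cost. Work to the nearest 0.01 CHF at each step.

Total landed cost: CHF 469623.65

EXW: the seller makes goods available at their premises; the buyer bears all onward costs.
CIF value = EXW price + inland to port + export clearance + origin terminal + freight + insurance = 393436.91 + 703.36 + 128.29 + 813.21 + 9256.70 + 568.00 = 404906.47
Import duty = 19121 × 3.29 = 62908.09
Buyer bears: inland to port 703.36 + export clearance 128.29 + origin terminal 813.21 + freight 9256.70 + insurance 568.00 + destination terminal 135.45 + brokerage 341.38 + delivery 1332.26 + duty 62908.09 = 76186.74
Landed cost = invoice 393436.91 + 76186.74 = 469623.65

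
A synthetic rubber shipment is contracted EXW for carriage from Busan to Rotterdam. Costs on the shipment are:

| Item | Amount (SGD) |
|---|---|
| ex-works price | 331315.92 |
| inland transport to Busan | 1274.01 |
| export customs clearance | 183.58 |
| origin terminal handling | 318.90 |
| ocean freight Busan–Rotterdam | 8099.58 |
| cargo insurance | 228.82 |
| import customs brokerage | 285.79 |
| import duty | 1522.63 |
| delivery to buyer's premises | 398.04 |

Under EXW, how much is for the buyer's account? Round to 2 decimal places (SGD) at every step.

EXW: the seller makes goods available at their premises; the buyer bears all onward costs.
Seller's account: goods 331315.92 = 331315.92
Buyer's account: inland to port 1274.01 + export clearance 183.58 + origin terminal 318.90 + freight 8099.58 + insurance 228.82 + brokerage 285.79 + duty 1522.63 + delivery 398.04 = 12311.35

Buyer's account: SGD 12311.35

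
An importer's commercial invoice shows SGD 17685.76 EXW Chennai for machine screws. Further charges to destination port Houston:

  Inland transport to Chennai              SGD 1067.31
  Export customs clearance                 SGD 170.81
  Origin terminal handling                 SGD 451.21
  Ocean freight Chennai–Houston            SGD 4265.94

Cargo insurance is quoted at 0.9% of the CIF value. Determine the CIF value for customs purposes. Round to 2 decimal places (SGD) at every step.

CIF value: SGD 23855.73

Let C be the CIF value. C = EXW price + pre-shipment costs + freight + 0.9% × C
C − 0.9% × C = 17685.76 + 1067.31 + 170.81 + 451.21 + 4265.94
0.991 × C = 23641.03
C = 23641.03 / 0.991 = 23855.73
Insurance premium = 0.9% × 23855.73 = 214.70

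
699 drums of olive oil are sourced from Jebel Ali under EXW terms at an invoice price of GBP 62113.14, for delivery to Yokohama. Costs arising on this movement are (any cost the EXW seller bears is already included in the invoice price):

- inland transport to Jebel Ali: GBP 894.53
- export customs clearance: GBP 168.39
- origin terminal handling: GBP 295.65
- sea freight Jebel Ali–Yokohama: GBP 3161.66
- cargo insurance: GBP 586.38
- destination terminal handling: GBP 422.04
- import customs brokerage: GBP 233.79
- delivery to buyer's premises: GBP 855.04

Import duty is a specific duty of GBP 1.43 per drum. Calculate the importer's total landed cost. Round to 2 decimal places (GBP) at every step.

Total landed cost: GBP 69730.19

EXW: the seller makes goods available at their premises; the buyer bears all onward costs.
CIF value = EXW price + inland to port + export clearance + origin terminal + freight + insurance = 62113.14 + 894.53 + 168.39 + 295.65 + 3161.66 + 586.38 = 67219.75
Import duty = 699 × 1.43 = 999.57
Buyer bears: inland to port 894.53 + export clearance 168.39 + origin terminal 295.65 + freight 3161.66 + insurance 586.38 + destination terminal 422.04 + brokerage 233.79 + delivery 855.04 + duty 999.57 = 7617.05
Landed cost = invoice 62113.14 + 7617.05 = 69730.19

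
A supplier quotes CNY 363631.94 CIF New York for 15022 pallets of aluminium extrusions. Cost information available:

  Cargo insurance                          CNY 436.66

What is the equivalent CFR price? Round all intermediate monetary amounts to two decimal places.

From CIF to CFR, the seller no longer bears: insurance.
CFR price = 363631.94 − 436.66 = 363195.28

CFR price: CNY 363195.28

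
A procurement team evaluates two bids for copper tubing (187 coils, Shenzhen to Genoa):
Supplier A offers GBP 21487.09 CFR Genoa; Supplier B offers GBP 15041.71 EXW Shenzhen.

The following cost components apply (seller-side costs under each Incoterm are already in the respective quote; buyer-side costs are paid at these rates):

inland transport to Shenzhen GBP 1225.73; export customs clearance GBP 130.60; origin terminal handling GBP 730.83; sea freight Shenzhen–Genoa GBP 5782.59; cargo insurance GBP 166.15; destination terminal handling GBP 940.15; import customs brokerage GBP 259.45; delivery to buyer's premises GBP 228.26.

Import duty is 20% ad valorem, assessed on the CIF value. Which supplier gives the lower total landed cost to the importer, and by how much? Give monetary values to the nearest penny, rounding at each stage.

Supplier A (CFR):
CIF value = CFR price + insurance = 21487.09 + 166.15 = 21653.24
Import duty = 21653.24 × 20% = 4330.65
Buyer bears (A): 166.15 + 940.15 + 259.45 + 228.26 = 1594.01
Landed cost (A) = invoice 21487.09 + 1594.01 + duty 4330.65 = 27411.75
Supplier B (EXW):
CIF value = EXW price + inland to port + export clearance + origin terminal + freight + insurance = 15041.71 + 1225.73 + 130.60 + 730.83 + 5782.59 + 166.15 = 23077.61
Import duty = 23077.61 × 20% = 4615.52
Buyer bears (B): 1225.73 + 130.60 + 730.83 + 5782.59 + 166.15 + 940.15 + 259.45 + 228.26 = 9463.76
Landed cost (B) = invoice 15041.71 + 9463.76 + duty 4615.52 = 29120.99
Difference = |27411.75 − 29120.99| = 1709.24

Supplier A is cheaper by GBP 1709.24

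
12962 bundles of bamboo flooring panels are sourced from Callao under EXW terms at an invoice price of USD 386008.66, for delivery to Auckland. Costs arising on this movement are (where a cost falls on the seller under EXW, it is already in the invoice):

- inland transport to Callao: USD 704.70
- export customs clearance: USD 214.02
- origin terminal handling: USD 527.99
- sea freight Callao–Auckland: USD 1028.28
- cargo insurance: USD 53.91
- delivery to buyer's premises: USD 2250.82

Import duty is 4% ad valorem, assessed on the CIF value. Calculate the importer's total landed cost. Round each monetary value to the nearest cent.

EXW: the seller makes goods available at their premises; the buyer bears all onward costs.
CIF value = EXW price + inland to port + export clearance + origin terminal + freight + insurance = 386008.66 + 704.70 + 214.02 + 527.99 + 1028.28 + 53.91 = 388537.56
Import duty = 388537.56 × 4% = 15541.50
Buyer bears: inland to port 704.70 + export clearance 214.02 + origin terminal 527.99 + freight 1028.28 + insurance 53.91 + delivery 2250.82 + duty 15541.50 = 20321.22
Landed cost = invoice 386008.66 + 20321.22 = 406329.88

Total landed cost: USD 406329.88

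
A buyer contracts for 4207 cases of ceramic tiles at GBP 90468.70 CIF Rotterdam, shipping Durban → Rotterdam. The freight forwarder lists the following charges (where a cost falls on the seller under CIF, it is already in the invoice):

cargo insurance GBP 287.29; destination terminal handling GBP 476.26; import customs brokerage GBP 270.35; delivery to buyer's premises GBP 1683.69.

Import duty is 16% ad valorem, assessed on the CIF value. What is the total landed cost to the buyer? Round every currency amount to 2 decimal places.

CIF: the seller pays costs through ocean freight and marine insurance to the destination port.
Already in the invoice (seller's account under CIF): insurance — exclude.
The CIF price already equals the CIF value: 90468.70
Import duty = 90468.70 × 16% = 14474.99
Buyer bears: destination terminal 476.26 + brokerage 270.35 + delivery 1683.69 + duty 14474.99 = 16905.29
Landed cost = invoice 90468.70 + 16905.29 = 107373.99

Total landed cost: GBP 107373.99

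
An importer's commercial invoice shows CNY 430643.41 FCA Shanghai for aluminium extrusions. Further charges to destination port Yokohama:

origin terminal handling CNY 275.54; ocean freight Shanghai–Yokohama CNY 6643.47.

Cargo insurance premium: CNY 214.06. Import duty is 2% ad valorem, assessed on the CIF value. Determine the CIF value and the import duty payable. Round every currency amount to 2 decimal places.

CIF value: CNY 437776.48; import duty: CNY 8755.53

CIF = FCA price + pre-shipment costs + freight + insurance
CIF = 430643.41 + 275.54 + 6643.47 + 214.06 = 437776.48
Import duty = 437776.48 × 2% = 8755.53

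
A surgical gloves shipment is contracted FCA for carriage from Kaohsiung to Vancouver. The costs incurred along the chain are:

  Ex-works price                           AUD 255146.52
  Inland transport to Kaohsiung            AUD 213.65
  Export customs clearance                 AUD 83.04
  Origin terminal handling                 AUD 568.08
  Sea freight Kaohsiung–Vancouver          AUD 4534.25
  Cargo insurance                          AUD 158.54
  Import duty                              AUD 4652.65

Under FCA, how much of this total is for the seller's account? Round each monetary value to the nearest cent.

FCA: the seller delivers export-cleared goods to the carrier; the buyer bears costs from that point.
Seller's account: goods 255146.52 + inland to port 213.65 + export clearance 83.04 = 255443.21
Buyer's account: origin terminal 568.08 + freight 4534.25 + insurance 158.54 + duty 4652.65 = 9913.52

Seller's account: AUD 255443.21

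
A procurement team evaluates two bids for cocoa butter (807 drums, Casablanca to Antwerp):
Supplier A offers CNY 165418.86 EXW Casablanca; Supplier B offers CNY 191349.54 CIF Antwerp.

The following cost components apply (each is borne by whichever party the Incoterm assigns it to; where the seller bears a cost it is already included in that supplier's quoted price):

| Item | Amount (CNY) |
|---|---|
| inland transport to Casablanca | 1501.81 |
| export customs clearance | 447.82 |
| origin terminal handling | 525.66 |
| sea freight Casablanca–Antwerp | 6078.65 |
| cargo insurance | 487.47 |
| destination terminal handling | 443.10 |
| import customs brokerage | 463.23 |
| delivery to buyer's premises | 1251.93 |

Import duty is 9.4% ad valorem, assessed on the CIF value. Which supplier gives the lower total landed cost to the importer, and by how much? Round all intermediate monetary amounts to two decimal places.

Supplier A is cheaper by CNY 18476.86

Supplier A (EXW):
CIF value = EXW price + inland to port + export clearance + origin terminal + freight + insurance = 165418.86 + 1501.81 + 447.82 + 525.66 + 6078.65 + 487.47 = 174460.27
Import duty = 174460.27 × 9.4% = 16399.27
Buyer bears (A): 1501.81 + 447.82 + 525.66 + 6078.65 + 487.47 + 443.10 + 463.23 + 1251.93 = 11199.67
Landed cost (A) = invoice 165418.86 + 11199.67 + duty 16399.27 = 193017.80
Supplier B (CIF):
The CIF price already equals the CIF value: 191349.54
Import duty = 191349.54 × 9.4% = 17986.86
Buyer bears (B): 443.10 + 463.23 + 1251.93 = 2158.26
Landed cost (B) = invoice 191349.54 + 2158.26 + duty 17986.86 = 211494.66
Difference = |193017.80 − 211494.66| = 18476.86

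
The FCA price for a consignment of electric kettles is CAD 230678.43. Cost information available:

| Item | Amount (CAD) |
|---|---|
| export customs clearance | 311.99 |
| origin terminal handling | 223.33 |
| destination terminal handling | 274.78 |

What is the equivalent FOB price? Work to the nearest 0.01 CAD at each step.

Not relevant to the conversion: export clearance — on the seller under both FCA and FOB; already in the FCA price and stays in the FOB price. destination terminal — on the buyer under both terms; not part of either seller's price.
From FCA to FOB, the seller additionally bears: origin terminal.
FOB price = 230678.43 + 223.33 = 230901.76

FOB price: CAD 230901.76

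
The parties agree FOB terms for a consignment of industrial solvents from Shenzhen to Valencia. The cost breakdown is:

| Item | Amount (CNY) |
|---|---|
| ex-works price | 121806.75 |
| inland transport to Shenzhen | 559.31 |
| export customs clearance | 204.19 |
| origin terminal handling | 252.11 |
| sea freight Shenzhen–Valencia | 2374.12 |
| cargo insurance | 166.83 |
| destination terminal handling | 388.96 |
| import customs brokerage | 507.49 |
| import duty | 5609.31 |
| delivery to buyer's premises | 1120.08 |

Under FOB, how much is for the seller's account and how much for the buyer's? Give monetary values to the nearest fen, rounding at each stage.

Seller: CNY 122822.36; buyer: CNY 10166.79

FOB: the seller bears costs until goods are on board at the origin port; the buyer bears freight, insurance and all costs thereafter.
Seller's account: goods 121806.75 + inland to port 559.31 + export clearance 204.19 + origin terminal 252.11 = 122822.36
Buyer's account: freight 2374.12 + insurance 166.83 + destination terminal 388.96 + brokerage 507.49 + duty 5609.31 + delivery 1120.08 = 10166.79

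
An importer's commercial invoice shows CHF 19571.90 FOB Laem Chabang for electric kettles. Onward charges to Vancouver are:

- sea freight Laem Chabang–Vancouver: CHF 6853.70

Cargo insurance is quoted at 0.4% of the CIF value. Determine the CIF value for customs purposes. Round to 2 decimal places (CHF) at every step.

Let C be the CIF value. C = FOB price + freight + 0.4% × C
C − 0.4% × C = 19571.90 + 6853.70
0.996 × C = 26425.60
C = 26425.60 / 0.996 = 26531.73
Insurance premium = 0.4% × 26531.73 = 106.13

CIF value: CHF 26531.73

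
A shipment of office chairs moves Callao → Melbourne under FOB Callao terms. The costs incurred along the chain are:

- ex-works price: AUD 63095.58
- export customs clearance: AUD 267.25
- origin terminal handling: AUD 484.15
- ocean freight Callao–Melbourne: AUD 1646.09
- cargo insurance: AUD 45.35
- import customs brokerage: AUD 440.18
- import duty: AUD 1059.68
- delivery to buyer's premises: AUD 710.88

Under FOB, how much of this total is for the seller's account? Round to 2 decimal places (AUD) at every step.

Seller's account: AUD 63846.98

FOB: the seller bears costs until goods are on board at the origin port; the buyer bears freight, insurance and all costs thereafter.
Seller's account: goods 63095.58 + export clearance 267.25 + origin terminal 484.15 = 63846.98
Buyer's account: freight 1646.09 + insurance 45.35 + brokerage 440.18 + duty 1059.68 + delivery 710.88 = 3902.18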